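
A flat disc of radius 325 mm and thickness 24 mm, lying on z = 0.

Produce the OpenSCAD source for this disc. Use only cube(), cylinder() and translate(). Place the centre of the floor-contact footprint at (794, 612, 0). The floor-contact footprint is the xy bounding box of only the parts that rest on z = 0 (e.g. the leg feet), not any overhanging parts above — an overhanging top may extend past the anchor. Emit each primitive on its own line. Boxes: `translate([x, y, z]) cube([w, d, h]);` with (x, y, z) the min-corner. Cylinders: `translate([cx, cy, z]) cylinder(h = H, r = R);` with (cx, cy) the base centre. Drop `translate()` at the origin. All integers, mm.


translate([794, 612, 0]) cylinder(h = 24, r = 325);


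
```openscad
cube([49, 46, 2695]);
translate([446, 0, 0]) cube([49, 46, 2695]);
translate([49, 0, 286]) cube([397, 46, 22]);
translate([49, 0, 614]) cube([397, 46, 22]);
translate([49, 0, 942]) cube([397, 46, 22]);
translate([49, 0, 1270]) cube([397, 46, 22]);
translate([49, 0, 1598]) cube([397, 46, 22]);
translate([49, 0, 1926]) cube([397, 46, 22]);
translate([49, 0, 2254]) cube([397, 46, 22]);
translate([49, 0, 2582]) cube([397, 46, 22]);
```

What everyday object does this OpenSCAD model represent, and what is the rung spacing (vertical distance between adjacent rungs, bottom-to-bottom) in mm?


A ladder. The rung spacing is 328 mm.

Two tall 49×46 posts with 8 short bars between them — a ladder. Adjacent rungs sit at z = 286 and z = 614, so the spacing is 614 − 286 = 328 mm.


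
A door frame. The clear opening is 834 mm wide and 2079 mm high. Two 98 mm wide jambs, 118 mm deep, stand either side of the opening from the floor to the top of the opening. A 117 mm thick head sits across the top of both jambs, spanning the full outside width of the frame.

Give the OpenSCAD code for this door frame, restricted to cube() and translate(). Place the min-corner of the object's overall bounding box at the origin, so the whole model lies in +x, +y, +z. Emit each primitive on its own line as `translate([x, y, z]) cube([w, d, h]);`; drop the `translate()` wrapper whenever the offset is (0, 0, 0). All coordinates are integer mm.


cube([98, 118, 2079]);
translate([932, 0, 0]) cube([98, 118, 2079]);
translate([0, 0, 2079]) cube([1030, 118, 117]);


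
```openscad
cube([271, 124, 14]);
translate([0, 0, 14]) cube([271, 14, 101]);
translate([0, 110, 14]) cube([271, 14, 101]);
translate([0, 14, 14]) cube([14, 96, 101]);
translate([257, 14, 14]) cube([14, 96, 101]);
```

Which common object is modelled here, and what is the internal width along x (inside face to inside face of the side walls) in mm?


An open box. The internal width is 243 mm.

A 271×124 base slab with four walls standing on it — an open box. The base is 271 mm wide and the walls are 14 mm thick, so the internal width is 271 − 2 × 14 = 243 mm.


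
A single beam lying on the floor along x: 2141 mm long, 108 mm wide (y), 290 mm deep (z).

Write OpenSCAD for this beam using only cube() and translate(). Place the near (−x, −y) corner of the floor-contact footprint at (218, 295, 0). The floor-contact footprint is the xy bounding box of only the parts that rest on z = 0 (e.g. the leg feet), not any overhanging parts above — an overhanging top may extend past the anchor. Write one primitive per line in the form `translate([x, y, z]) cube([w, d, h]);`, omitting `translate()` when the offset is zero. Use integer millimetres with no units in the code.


translate([218, 295, 0]) cube([2141, 108, 290]);


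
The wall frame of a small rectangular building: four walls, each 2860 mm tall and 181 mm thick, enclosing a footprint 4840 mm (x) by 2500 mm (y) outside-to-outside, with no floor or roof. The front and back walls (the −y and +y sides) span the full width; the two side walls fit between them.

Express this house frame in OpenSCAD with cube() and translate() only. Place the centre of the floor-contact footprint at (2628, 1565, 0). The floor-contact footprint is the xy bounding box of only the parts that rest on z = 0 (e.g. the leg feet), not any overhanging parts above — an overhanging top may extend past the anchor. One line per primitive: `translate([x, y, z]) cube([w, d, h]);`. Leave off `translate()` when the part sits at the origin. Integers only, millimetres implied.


translate([208, 315, 0]) cube([4840, 181, 2860]);
translate([208, 2634, 0]) cube([4840, 181, 2860]);
translate([208, 496, 0]) cube([181, 2138, 2860]);
translate([4867, 496, 0]) cube([181, 2138, 2860]);


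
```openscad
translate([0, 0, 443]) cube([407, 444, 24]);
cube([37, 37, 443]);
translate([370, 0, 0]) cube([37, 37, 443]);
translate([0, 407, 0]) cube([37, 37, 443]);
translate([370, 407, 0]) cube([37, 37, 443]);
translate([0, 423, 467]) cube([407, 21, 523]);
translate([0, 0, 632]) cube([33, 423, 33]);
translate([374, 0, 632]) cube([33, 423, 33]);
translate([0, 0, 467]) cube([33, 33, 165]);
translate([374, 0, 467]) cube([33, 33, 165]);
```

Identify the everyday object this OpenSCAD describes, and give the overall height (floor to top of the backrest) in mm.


A chair. The overall height is 990 mm.

A slab on four corner posts with a tall panel at the back — a chair. The seat slab sits at z = 443 with thickness 24, and the 523 mm backrest starts at the seat top, so the overall height is 443 + 24 + 523 = 990 mm.


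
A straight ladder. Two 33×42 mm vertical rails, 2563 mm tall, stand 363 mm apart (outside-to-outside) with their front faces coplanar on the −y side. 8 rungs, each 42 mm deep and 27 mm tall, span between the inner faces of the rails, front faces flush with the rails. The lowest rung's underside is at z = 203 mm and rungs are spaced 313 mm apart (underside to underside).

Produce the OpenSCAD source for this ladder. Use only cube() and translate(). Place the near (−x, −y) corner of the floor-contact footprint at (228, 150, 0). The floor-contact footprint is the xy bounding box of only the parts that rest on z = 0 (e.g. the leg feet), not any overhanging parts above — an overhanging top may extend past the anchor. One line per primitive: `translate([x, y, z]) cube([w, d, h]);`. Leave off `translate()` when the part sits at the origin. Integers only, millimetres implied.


translate([228, 150, 0]) cube([33, 42, 2563]);
translate([558, 150, 0]) cube([33, 42, 2563]);
translate([261, 150, 203]) cube([297, 42, 27]);
translate([261, 150, 516]) cube([297, 42, 27]);
translate([261, 150, 829]) cube([297, 42, 27]);
translate([261, 150, 1142]) cube([297, 42, 27]);
translate([261, 150, 1455]) cube([297, 42, 27]);
translate([261, 150, 1768]) cube([297, 42, 27]);
translate([261, 150, 2081]) cube([297, 42, 27]);
translate([261, 150, 2394]) cube([297, 42, 27]);


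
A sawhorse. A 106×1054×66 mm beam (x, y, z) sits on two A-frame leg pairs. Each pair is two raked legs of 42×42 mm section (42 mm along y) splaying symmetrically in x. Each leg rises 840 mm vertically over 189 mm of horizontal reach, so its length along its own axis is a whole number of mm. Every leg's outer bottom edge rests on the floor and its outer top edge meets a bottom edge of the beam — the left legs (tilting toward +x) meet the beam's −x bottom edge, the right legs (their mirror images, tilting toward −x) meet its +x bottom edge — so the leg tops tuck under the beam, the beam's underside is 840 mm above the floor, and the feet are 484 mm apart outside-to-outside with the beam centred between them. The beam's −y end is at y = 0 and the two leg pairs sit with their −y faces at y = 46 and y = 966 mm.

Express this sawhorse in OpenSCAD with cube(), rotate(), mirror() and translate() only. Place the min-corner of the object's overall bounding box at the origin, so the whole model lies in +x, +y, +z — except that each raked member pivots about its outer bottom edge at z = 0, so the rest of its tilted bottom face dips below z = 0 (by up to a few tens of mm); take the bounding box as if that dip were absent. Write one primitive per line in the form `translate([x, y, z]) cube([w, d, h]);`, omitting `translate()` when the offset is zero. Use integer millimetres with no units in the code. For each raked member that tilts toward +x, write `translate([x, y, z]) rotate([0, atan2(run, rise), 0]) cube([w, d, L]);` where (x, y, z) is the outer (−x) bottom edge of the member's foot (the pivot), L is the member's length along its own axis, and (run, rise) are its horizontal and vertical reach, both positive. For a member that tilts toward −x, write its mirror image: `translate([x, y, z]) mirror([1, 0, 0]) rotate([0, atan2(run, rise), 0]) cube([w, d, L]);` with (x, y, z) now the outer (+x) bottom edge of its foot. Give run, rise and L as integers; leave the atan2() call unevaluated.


translate([189, 0, 840]) cube([106, 1054, 66]);
translate([0, 46, 0]) rotate([0, atan2(189, 840), 0]) cube([42, 42, 861]);
translate([484, 46, 0]) mirror([1, 0, 0]) rotate([0, atan2(189, 840), 0]) cube([42, 42, 861]);
translate([0, 966, 0]) rotate([0, atan2(189, 840), 0]) cube([42, 42, 861]);
translate([484, 966, 0]) mirror([1, 0, 0]) rotate([0, atan2(189, 840), 0]) cube([42, 42, 861]);


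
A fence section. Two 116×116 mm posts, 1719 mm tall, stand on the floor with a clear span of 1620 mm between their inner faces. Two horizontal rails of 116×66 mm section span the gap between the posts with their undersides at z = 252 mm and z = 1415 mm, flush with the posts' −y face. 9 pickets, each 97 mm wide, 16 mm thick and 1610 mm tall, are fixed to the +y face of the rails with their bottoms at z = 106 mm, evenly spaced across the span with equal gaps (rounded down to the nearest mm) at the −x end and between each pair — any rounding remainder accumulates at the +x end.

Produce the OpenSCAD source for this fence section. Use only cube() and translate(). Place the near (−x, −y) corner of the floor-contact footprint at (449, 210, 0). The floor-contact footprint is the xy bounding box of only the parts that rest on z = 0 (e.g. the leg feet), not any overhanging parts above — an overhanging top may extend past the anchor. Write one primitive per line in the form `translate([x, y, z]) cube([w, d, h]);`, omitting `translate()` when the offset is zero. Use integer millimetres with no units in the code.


translate([449, 210, 0]) cube([116, 116, 1719]);
translate([2185, 210, 0]) cube([116, 116, 1719]);
translate([565, 210, 252]) cube([1620, 116, 66]);
translate([565, 210, 1415]) cube([1620, 116, 66]);
translate([639, 326, 106]) cube([97, 16, 1610]);
translate([810, 326, 106]) cube([97, 16, 1610]);
translate([981, 326, 106]) cube([97, 16, 1610]);
translate([1152, 326, 106]) cube([97, 16, 1610]);
translate([1323, 326, 106]) cube([97, 16, 1610]);
translate([1494, 326, 106]) cube([97, 16, 1610]);
translate([1665, 326, 106]) cube([97, 16, 1610]);
translate([1836, 326, 106]) cube([97, 16, 1610]);
translate([2007, 326, 106]) cube([97, 16, 1610]);


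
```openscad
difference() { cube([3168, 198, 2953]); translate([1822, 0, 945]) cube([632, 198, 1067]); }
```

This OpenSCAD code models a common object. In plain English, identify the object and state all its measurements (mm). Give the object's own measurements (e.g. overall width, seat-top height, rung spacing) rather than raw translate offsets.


A wall 3168 mm long (x), 198 mm thick (y), 2953 mm tall, with a rectangular window opening cut through it. The opening is 632 mm wide and 1067 mm tall; its sill is at z = 945 mm and its near (−x) edge is 1822 mm from the wall's −x end. The opening passes through the full wall thickness.


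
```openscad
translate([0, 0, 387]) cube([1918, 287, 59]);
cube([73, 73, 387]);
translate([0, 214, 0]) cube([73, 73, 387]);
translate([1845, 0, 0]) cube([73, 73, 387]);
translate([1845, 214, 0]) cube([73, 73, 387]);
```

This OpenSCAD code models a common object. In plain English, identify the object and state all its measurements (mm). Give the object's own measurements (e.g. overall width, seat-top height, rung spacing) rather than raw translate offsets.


A long wooden bench with a 1918 mm (x) × 287 mm (y) seat, 59 mm thick, its top surface 446 mm above the floor. Four 73 mm square legs at the seat corners, flush with the edges, run from z = 0 to the seat underside.


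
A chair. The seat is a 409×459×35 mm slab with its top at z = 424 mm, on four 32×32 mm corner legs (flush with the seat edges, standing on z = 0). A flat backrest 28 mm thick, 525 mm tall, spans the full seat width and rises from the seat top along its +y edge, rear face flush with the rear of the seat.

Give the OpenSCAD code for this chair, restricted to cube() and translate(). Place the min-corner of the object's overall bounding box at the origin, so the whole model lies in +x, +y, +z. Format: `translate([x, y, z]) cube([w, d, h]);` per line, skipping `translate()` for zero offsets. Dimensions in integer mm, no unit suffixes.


translate([0, 0, 389]) cube([409, 459, 35]);
cube([32, 32, 389]);
translate([377, 0, 0]) cube([32, 32, 389]);
translate([0, 427, 0]) cube([32, 32, 389]);
translate([377, 427, 0]) cube([32, 32, 389]);
translate([0, 431, 424]) cube([409, 28, 525]);


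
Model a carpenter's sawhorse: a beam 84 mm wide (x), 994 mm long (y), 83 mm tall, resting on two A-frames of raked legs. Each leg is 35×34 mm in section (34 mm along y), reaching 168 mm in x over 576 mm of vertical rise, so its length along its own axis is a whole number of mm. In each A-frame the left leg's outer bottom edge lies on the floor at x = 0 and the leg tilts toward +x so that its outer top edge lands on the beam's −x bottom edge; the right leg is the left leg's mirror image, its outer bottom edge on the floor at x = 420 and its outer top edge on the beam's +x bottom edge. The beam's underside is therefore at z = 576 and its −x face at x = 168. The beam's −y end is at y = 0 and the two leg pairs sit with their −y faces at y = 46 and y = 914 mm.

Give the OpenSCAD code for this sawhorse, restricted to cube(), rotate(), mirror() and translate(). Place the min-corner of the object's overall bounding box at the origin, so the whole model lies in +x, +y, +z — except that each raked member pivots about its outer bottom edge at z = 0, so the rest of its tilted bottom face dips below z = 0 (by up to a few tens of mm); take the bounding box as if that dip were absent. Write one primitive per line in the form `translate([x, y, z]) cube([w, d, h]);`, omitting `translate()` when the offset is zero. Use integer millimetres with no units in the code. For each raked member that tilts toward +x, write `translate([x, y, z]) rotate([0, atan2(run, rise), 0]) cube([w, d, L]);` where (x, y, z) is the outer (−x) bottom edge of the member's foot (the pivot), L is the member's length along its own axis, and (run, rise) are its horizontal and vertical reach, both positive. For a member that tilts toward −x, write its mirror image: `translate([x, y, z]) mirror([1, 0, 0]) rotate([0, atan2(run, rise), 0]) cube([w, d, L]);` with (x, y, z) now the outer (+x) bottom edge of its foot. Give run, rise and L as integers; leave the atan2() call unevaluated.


translate([168, 0, 576]) cube([84, 994, 83]);
translate([0, 46, 0]) rotate([0, atan2(168, 576), 0]) cube([35, 34, 600]);
translate([420, 46, 0]) mirror([1, 0, 0]) rotate([0, atan2(168, 576), 0]) cube([35, 34, 600]);
translate([0, 914, 0]) rotate([0, atan2(168, 576), 0]) cube([35, 34, 600]);
translate([420, 914, 0]) mirror([1, 0, 0]) rotate([0, atan2(168, 576), 0]) cube([35, 34, 600]);


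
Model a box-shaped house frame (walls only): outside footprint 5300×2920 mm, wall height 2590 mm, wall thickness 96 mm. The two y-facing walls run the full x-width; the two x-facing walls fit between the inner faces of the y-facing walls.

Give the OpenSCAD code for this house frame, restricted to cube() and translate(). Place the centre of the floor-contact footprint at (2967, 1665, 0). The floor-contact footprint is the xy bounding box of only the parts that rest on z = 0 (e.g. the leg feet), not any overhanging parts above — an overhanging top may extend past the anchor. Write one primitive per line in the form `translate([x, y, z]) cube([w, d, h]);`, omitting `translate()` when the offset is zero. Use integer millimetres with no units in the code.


translate([317, 205, 0]) cube([5300, 96, 2590]);
translate([317, 3029, 0]) cube([5300, 96, 2590]);
translate([317, 301, 0]) cube([96, 2728, 2590]);
translate([5521, 301, 0]) cube([96, 2728, 2590]);


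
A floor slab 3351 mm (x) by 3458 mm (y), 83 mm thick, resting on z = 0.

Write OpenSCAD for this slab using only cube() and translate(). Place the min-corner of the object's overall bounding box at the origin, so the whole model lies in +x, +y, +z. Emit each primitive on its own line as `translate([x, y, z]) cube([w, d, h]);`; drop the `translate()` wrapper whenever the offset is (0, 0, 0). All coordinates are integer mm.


cube([3351, 3458, 83]);


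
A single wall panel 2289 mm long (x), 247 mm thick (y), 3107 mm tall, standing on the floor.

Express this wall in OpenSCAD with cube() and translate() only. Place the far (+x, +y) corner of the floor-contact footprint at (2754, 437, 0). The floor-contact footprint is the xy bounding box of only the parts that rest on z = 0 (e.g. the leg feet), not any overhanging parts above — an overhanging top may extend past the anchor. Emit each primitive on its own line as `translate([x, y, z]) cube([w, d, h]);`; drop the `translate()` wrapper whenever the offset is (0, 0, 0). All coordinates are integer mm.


translate([465, 190, 0]) cube([2289, 247, 3107]);


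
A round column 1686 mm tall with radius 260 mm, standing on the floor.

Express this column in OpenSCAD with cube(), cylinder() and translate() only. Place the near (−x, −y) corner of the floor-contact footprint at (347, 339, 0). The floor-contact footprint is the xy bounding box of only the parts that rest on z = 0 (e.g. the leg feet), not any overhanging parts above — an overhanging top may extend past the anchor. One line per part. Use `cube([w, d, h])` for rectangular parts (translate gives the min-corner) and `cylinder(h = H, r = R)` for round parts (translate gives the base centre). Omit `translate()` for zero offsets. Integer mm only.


translate([607, 599, 0]) cylinder(h = 1686, r = 260);


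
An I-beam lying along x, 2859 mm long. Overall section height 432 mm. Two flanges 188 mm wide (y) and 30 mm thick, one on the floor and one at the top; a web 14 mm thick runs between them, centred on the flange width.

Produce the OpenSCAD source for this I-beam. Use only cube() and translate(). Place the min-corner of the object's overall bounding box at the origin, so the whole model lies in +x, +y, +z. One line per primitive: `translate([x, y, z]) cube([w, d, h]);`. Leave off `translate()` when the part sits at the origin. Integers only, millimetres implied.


cube([2859, 188, 30]);
translate([0, 87, 30]) cube([2859, 14, 372]);
translate([0, 0, 402]) cube([2859, 188, 30]);


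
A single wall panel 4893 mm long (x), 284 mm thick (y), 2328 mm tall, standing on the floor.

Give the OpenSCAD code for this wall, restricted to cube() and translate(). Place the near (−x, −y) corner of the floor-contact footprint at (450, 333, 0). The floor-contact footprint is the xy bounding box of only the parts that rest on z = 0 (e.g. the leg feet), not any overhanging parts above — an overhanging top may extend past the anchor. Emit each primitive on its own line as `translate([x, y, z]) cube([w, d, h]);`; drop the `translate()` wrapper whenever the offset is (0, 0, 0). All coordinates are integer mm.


translate([450, 333, 0]) cube([4893, 284, 2328]);


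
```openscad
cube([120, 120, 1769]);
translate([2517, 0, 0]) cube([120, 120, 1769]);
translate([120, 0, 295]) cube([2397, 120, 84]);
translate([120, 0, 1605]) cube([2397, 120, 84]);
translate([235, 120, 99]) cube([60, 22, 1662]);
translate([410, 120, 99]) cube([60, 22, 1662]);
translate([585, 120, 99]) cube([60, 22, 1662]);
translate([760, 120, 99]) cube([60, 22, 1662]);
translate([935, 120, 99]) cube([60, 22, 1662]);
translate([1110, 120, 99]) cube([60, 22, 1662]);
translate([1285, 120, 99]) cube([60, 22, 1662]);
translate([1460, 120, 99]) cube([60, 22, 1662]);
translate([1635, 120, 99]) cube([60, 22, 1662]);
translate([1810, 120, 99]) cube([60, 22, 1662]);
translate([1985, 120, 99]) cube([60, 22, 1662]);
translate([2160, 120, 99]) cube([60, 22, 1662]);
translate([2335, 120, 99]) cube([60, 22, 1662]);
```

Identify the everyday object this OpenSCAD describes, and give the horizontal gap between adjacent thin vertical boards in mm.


A fence section. The picket gap is 115 mm.

Two posts, two rails, 13 pickets — a fence section. Span 2397 mm holds 13 pickets of 60 mm with 14 equal gaps: ⌊(2397 − 13·60) / 14⌋ = 115 mm.


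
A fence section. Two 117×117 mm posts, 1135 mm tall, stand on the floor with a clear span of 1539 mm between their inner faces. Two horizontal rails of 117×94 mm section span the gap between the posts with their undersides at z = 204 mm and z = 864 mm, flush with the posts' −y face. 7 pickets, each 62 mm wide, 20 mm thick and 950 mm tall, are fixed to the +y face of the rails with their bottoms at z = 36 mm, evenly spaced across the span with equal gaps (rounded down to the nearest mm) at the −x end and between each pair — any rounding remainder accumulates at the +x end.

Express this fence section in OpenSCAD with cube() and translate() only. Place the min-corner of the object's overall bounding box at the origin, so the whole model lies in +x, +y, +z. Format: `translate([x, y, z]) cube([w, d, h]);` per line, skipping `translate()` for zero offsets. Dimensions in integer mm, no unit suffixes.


cube([117, 117, 1135]);
translate([1656, 0, 0]) cube([117, 117, 1135]);
translate([117, 0, 204]) cube([1539, 117, 94]);
translate([117, 0, 864]) cube([1539, 117, 94]);
translate([255, 117, 36]) cube([62, 20, 950]);
translate([455, 117, 36]) cube([62, 20, 950]);
translate([655, 117, 36]) cube([62, 20, 950]);
translate([855, 117, 36]) cube([62, 20, 950]);
translate([1055, 117, 36]) cube([62, 20, 950]);
translate([1255, 117, 36]) cube([62, 20, 950]);
translate([1455, 117, 36]) cube([62, 20, 950]);


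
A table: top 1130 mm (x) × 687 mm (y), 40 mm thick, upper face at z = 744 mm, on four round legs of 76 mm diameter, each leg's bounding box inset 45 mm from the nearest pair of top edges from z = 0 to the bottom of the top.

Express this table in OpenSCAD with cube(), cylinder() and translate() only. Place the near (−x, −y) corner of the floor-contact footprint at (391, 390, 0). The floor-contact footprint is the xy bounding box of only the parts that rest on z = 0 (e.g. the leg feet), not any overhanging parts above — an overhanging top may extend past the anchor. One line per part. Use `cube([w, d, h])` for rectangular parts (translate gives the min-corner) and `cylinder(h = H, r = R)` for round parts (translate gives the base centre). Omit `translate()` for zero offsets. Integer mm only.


// leg_h = 744 - 40 = 704
translate([346, 345, 704]) cube([1130, 687, 40]);
translate([429, 428, 0]) cylinder(h = 704, r = 38);
translate([1393, 428, 0]) cylinder(h = 704, r = 38);
translate([429, 949, 0]) cylinder(h = 704, r = 38);
translate([1393, 949, 0]) cylinder(h = 704, r = 38);


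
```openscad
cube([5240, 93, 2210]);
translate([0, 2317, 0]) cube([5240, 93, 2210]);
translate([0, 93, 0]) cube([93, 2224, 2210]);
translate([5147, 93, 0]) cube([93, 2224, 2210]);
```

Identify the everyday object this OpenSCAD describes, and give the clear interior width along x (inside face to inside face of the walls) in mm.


A house (or room) frame. The interior width is 5054 mm.

Four 2210 mm walls enclosing a rectangle with no floor or roof — a room or house frame. Outside width is 5240 mm and wall thickness is 93 mm, so the interior width is 5240 − 2 × 93 = 5054 mm.


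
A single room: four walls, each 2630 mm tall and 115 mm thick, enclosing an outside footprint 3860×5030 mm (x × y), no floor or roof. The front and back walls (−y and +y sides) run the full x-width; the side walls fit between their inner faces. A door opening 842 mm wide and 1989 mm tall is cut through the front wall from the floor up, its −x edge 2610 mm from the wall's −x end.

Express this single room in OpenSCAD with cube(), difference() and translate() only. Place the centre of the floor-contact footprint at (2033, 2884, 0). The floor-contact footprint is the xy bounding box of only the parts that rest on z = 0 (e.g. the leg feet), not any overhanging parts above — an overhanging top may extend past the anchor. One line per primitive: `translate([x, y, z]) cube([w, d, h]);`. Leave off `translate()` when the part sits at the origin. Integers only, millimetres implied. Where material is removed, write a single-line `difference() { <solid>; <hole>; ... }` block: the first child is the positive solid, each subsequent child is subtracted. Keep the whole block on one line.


difference() { translate([103, 369, 0]) cube([3860, 115, 2630]); translate([2713, 369, 0]) cube([842, 115, 1989]); }
translate([103, 5284, 0]) cube([3860, 115, 2630]);
translate([103, 484, 0]) cube([115, 4800, 2630]);
translate([3848, 484, 0]) cube([115, 4800, 2630]);


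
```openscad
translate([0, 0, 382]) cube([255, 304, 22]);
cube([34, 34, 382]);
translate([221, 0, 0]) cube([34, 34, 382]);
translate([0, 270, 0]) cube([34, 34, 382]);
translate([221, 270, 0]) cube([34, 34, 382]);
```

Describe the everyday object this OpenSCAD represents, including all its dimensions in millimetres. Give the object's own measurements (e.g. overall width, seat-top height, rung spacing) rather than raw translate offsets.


A four-legged stool. The seat is a 255×304×22 mm slab whose top surface is at z = 404 mm; four square legs, each 34×34 mm in cross-section, run from the floor (z = 0) to the underside of the seat, each flush with a corner of the seat.


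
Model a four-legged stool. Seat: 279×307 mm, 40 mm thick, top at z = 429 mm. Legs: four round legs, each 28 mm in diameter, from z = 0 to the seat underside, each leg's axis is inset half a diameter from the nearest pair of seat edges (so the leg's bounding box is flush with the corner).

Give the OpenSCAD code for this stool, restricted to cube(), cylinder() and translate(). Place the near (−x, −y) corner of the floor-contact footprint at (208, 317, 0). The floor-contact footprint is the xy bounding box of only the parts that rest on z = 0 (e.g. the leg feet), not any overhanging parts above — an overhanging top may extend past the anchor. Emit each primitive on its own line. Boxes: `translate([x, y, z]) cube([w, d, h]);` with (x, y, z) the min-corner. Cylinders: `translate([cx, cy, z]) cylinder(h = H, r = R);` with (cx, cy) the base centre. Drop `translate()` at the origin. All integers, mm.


translate([208, 317, 389]) cube([279, 307, 40]);
translate([222, 331, 0]) cylinder(h = 389, r = 14);
translate([473, 331, 0]) cylinder(h = 389, r = 14);
translate([222, 610, 0]) cylinder(h = 389, r = 14);
translate([473, 610, 0]) cylinder(h = 389, r = 14);


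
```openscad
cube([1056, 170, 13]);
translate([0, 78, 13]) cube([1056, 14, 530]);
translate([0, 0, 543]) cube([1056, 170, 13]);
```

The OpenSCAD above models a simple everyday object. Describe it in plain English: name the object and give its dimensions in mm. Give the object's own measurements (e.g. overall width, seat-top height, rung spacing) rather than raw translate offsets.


An I-beam lying along x, 1056 mm long. Overall section height 556 mm. Two flanges 170 mm wide (y) and 13 mm thick, one on the floor and one at the top; a web 14 mm thick runs between them, centred on the flange width.


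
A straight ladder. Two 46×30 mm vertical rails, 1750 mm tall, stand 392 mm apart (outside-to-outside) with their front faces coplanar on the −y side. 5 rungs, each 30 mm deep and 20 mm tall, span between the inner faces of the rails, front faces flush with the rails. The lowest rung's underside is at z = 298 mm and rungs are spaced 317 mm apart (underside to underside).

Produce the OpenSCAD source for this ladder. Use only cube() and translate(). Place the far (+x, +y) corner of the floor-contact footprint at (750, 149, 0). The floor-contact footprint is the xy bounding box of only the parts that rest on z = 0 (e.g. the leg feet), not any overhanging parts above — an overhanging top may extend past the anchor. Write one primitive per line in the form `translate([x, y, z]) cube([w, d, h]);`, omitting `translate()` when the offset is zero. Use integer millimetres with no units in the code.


// rung span = 392 - 2*46 = 300
// rung[k] z = 298 + k*317
translate([358, 119, 0]) cube([46, 30, 1750]);
translate([704, 119, 0]) cube([46, 30, 1750]);
translate([404, 119, 298]) cube([300, 30, 20]);
translate([404, 119, 615]) cube([300, 30, 20]);
translate([404, 119, 932]) cube([300, 30, 20]);
translate([404, 119, 1249]) cube([300, 30, 20]);
translate([404, 119, 1566]) cube([300, 30, 20]);


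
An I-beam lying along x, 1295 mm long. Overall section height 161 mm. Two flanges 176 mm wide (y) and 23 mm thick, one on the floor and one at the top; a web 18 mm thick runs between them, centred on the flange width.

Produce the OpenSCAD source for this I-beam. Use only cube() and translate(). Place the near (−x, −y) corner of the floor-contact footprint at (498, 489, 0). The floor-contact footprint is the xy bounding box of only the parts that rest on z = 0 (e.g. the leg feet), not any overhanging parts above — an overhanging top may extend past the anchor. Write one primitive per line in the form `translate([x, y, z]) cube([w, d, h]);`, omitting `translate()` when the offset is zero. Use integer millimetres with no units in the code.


translate([498, 489, 0]) cube([1295, 176, 23]);
translate([498, 568, 23]) cube([1295, 18, 115]);
translate([498, 489, 138]) cube([1295, 176, 23]);


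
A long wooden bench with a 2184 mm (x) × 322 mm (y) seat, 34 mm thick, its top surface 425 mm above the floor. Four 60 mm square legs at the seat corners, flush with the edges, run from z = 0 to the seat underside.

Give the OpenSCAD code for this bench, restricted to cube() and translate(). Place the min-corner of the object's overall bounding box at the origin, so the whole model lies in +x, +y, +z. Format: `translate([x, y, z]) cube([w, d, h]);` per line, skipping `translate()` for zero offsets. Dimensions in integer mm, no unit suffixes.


// leg_h = 425 − 34 = 391
translate([0, 0, 391]) cube([2184, 322, 34]);
cube([60, 60, 391]);
translate([0, 262, 0]) cube([60, 60, 391]);
translate([2124, 0, 0]) cube([60, 60, 391]);
translate([2124, 262, 0]) cube([60, 60, 391]);


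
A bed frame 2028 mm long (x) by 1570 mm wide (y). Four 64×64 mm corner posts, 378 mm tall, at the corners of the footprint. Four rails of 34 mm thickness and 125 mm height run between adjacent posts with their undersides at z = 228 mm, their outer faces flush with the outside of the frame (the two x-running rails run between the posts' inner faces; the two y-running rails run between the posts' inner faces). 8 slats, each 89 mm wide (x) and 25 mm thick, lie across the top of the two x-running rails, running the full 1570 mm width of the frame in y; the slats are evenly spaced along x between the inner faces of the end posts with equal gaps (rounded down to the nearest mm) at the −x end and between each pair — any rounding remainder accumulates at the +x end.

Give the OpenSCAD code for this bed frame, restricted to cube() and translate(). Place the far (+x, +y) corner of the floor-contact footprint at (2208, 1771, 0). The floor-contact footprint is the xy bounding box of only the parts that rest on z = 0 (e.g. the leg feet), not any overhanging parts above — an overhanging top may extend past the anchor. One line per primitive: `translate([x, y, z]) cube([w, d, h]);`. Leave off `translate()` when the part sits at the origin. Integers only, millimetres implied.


translate([180, 201, 0]) cube([64, 64, 378]);
translate([180, 1707, 0]) cube([64, 64, 378]);
translate([2144, 201, 0]) cube([64, 64, 378]);
translate([2144, 1707, 0]) cube([64, 64, 378]);
translate([244, 201, 228]) cube([1900, 34, 125]);
translate([244, 1737, 228]) cube([1900, 34, 125]);
translate([180, 265, 228]) cube([34, 1442, 125]);
translate([2174, 265, 228]) cube([34, 1442, 125]);
translate([376, 201, 353]) cube([89, 1570, 25]);
translate([597, 201, 353]) cube([89, 1570, 25]);
translate([818, 201, 353]) cube([89, 1570, 25]);
translate([1039, 201, 353]) cube([89, 1570, 25]);
translate([1260, 201, 353]) cube([89, 1570, 25]);
translate([1481, 201, 353]) cube([89, 1570, 25]);
translate([1702, 201, 353]) cube([89, 1570, 25]);
translate([1923, 201, 353]) cube([89, 1570, 25]);


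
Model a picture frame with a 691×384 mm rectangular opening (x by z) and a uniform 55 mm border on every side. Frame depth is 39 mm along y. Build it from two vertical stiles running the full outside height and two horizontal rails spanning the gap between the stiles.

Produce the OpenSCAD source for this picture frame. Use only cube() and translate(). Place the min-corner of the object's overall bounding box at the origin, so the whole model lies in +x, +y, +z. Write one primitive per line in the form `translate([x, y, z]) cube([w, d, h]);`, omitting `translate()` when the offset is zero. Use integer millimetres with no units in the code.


cube([55, 39, 494]);
translate([746, 0, 0]) cube([55, 39, 494]);
translate([55, 0, 0]) cube([691, 39, 55]);
translate([55, 0, 439]) cube([691, 39, 55]);


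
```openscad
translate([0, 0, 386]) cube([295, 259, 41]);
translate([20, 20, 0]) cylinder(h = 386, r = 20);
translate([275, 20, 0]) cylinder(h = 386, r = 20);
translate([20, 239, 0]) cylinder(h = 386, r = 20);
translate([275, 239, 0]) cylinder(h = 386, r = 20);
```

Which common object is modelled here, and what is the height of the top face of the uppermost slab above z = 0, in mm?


A stool. The seat height is 427 mm.

A 295×259×41 slab at z = 386 on four corner cylinders — a stool. The seat top is 386 + 41 = 427 mm.


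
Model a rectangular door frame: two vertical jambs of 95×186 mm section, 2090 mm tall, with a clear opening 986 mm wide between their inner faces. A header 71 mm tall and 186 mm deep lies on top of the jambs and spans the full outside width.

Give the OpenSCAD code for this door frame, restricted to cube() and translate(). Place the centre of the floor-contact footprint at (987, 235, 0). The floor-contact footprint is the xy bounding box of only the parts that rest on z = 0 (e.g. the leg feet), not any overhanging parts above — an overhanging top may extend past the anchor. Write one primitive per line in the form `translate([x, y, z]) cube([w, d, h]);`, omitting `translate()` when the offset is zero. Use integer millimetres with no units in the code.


translate([399, 142, 0]) cube([95, 186, 2090]);
translate([1480, 142, 0]) cube([95, 186, 2090]);
translate([399, 142, 2090]) cube([1176, 186, 71]);


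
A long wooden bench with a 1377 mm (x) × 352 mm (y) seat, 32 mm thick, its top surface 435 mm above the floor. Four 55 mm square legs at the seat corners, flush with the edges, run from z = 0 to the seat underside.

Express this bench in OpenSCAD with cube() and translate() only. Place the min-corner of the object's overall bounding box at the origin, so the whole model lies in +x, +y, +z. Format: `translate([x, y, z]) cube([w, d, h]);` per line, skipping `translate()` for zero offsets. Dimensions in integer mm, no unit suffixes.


translate([0, 0, 403]) cube([1377, 352, 32]);
cube([55, 55, 403]);
translate([0, 297, 0]) cube([55, 55, 403]);
translate([1322, 0, 0]) cube([55, 55, 403]);
translate([1322, 297, 0]) cube([55, 55, 403]);


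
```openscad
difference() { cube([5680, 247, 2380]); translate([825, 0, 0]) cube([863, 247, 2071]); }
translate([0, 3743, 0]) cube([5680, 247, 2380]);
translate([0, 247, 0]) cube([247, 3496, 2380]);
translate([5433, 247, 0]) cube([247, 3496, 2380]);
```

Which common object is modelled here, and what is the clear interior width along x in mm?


A single room. The interior width is 5186 mm.

Four walls enclosing a rectangle with a door in the front wall — a room. Outside width 5680 minus two 247 mm walls gives 5186 mm.


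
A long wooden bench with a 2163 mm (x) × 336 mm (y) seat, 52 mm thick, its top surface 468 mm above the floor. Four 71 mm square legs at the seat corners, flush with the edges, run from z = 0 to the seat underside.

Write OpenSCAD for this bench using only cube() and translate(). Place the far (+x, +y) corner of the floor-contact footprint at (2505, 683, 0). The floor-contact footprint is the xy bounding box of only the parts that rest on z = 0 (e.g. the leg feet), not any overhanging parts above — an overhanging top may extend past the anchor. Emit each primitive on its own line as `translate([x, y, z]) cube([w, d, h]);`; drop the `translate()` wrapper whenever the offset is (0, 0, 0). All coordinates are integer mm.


translate([342, 347, 416]) cube([2163, 336, 52]);
translate([342, 347, 0]) cube([71, 71, 416]);
translate([342, 612, 0]) cube([71, 71, 416]);
translate([2434, 347, 0]) cube([71, 71, 416]);
translate([2434, 612, 0]) cube([71, 71, 416]);


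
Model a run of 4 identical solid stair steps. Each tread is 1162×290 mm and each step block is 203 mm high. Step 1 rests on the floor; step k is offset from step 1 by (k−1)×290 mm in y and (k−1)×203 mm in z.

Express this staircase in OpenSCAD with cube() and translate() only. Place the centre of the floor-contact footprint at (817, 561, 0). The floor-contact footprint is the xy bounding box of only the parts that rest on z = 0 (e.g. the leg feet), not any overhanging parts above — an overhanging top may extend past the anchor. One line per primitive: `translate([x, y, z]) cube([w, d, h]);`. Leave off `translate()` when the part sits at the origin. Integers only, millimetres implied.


translate([236, 416, 0]) cube([1162, 290, 203]);
translate([236, 706, 203]) cube([1162, 290, 203]);
translate([236, 996, 406]) cube([1162, 290, 203]);
translate([236, 1286, 609]) cube([1162, 290, 203]);


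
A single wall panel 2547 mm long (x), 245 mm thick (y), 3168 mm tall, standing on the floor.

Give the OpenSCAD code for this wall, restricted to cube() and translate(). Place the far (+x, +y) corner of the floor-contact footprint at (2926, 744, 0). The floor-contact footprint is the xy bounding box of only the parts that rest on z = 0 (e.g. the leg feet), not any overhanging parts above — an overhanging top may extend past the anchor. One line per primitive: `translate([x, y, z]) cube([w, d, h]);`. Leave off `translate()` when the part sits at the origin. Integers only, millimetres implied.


translate([379, 499, 0]) cube([2547, 245, 3168]);


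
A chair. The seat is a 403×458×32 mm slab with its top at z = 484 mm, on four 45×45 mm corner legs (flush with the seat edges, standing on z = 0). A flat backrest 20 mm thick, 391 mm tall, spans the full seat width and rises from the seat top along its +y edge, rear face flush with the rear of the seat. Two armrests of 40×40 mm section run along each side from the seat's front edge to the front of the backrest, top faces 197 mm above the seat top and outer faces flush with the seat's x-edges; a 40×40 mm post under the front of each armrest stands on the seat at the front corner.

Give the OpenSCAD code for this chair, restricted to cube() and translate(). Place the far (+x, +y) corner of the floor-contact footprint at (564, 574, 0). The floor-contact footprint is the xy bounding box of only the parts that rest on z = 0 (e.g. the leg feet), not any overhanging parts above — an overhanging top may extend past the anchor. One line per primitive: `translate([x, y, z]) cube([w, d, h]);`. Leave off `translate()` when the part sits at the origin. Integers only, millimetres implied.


translate([161, 116, 452]) cube([403, 458, 32]);
translate([161, 116, 0]) cube([45, 45, 452]);
translate([519, 116, 0]) cube([45, 45, 452]);
translate([161, 529, 0]) cube([45, 45, 452]);
translate([519, 529, 0]) cube([45, 45, 452]);
translate([161, 554, 484]) cube([403, 20, 391]);
translate([161, 116, 641]) cube([40, 438, 40]);
translate([524, 116, 641]) cube([40, 438, 40]);
translate([161, 116, 484]) cube([40, 40, 157]);
translate([524, 116, 484]) cube([40, 40, 157]);
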